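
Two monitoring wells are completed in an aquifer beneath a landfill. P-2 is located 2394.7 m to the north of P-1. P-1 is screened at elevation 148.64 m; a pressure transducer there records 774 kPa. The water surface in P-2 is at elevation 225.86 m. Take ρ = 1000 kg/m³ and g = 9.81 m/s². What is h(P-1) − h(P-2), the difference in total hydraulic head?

Pressure head at P-1: ψ = P/(ρg) = 774×1000 / (1000 × 9.81) = 78.90 m.
Total head at P-1: h = z + ψ = 148.64 + 78.90 = 227.54 m.
Total head at P-2: h = 225.86 m (water level in the piezometer is the total head).
Head difference: h(P-1) − h(P-2) = 227.54 − 225.86 = 1.68 m.

Δh ≈ 1.68 m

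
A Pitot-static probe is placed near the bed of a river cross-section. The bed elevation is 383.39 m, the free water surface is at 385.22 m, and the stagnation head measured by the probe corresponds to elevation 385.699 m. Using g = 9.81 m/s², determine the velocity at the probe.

Near the bed, under hydrostatic conditions, the piezometric head (z + ψ) equals the free-surface elevation, 385.22 m.
Velocity head = total − piezometric = 385.699 − 385.22 = 0.479 m.
v = √(2g·h_v) = √(2 × 9.81 × 0.479) = 3.07 m/s.

v ≈ 3.07 m/s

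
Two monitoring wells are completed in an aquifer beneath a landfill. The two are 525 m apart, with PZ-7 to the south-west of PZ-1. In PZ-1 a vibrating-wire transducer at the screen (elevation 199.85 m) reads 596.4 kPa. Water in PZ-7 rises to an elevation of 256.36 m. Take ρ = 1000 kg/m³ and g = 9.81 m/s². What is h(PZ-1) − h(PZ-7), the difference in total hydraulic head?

Δh ≈ 4.29 m

Pressure head at PZ-1: ψ = P/(ρg) = 596.4×1000 / (1000 × 9.81) = 60.80 m.
Total head at PZ-1: h = z + ψ = 199.85 + 60.80 = 260.65 m.
Total head at PZ-7: h = 256.36 m (water level in the piezometer is the total head).
Head difference: h(PZ-1) − h(PZ-7) = 260.65 − 256.36 = 4.29 m.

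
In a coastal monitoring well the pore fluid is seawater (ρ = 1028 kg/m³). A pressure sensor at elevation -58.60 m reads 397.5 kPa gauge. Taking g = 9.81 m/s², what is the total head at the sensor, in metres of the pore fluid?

h ≈ -19.18 m

ψ = P/(ρg) = 397.5×1000 / (1028 × 9.81) = 39.42 m.
h = z + ψ = -58.60 + 39.42 = -19.18 m.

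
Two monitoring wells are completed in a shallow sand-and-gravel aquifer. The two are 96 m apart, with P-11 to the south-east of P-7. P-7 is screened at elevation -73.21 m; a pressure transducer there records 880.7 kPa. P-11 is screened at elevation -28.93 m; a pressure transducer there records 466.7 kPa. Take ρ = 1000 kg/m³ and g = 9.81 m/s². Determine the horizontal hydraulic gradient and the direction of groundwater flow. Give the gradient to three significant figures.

i ≈ 0.0216; groundwater flows toward the north-west

Pressure head at P-7: ψ = P/(ρg) = 880.7×1000 / (1000 × 9.81) = 89.78 m.
Total head at P-7: h = z + ψ = -73.21 + 89.78 = 16.57 m.
Pressure head at P-11: ψ = P/(ρg) = 466.7×1000 / (1000 × 9.81) = 47.57 m.
Total head at P-11: h = z + ψ = -28.93 + 47.57 = 18.64 m.
Head difference: h(P-7) − h(P-11) = 16.57 − 18.64 = -2.07 m.
Hydraulic gradient: i = |Δh| / L = 2.07 / 96 = 0.0216.
Flow is from higher to lower head: from P-11 toward P-7, i.e. toward the north-west.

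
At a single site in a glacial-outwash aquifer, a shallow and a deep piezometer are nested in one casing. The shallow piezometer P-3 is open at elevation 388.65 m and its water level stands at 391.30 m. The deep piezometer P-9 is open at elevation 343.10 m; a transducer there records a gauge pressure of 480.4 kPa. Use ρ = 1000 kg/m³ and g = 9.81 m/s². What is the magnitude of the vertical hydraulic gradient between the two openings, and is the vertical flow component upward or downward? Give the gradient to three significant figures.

Total head at P-3: h = 391.30 m (water level in the standpipe).
Pressure head at P-9: ψ = P/(ρg) = 480.4×1000 / (1000 × 9.81) = 48.97 m.
Total head at P-9: h = z + ψ = 343.10 + 48.97 = 392.07 m.
Δh = h(P-3) − h(P-9) = 391.30 − 392.07 = -0.77 m.
Vertical separation Δz = 388.65 − 343.10 = 45.55 m.
|i_v| = |Δh| / Δz = 0.77 / 45.55 = 0.0169.
Head is higher in the deep piezometer, so vertical flow is upward (discharge condition).

|i_v| ≈ 0.0169; vertical flow is upward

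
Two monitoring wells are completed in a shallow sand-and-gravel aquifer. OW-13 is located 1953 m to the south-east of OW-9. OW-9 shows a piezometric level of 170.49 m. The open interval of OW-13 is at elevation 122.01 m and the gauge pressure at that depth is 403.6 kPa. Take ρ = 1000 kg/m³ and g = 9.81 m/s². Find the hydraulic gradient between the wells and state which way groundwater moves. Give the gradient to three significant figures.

i ≈ 0.00376; groundwater flows toward the south-east

Total head at OW-9: h = 170.49 m (water level in the piezometer is the total head).
Pressure head at OW-13: ψ = P/(ρg) = 403.6×1000 / (1000 × 9.81) = 41.14 m.
Total head at OW-13: h = z + ψ = 122.01 + 41.14 = 163.15 m.
Head difference: h(OW-9) − h(OW-13) = 170.49 − 163.15 = 7.34 m.
Hydraulic gradient: i = |Δh| / L = 7.34 / 1953 = 0.00376.
Flow is from higher to lower head: from OW-9 toward OW-13, i.e. toward the south-east.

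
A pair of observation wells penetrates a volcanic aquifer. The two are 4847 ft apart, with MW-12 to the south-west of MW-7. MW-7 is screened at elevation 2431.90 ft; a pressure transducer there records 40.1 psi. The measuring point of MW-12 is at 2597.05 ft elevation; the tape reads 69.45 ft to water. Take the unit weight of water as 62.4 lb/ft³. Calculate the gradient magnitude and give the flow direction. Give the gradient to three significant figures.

Pressure head at MW-7: ψ = 144·P/γ = 144 × 40.1 / 62.4 = 92.54 ft.
Total head at MW-7: h = z + ψ = 2431.90 + 92.54 = 2524.44 ft.
Total head at MW-12: h = 2597.05 − 69.45 = 2527.60 ft.
Head difference: h(MW-7) − h(MW-12) = 2524.44 − 2527.60 = -3.16 ft.
Hydraulic gradient: i = |Δh| / L = 3.16 / 4847 = 0.000652.
Flow is from higher to lower head: from MW-12 toward MW-7, i.e. toward the north-east.

i ≈ 0.000652; groundwater flows toward the north-east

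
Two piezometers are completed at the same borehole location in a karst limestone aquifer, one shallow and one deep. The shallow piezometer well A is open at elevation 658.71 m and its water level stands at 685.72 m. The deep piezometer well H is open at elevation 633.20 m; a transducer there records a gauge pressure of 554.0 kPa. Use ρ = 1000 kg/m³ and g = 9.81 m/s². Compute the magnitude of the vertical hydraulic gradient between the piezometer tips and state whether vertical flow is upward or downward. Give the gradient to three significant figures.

Total head at well A: h = 685.72 m (water level in the standpipe).
Pressure head at well H: ψ = P/(ρg) = 554.0×1000 / (1000 × 9.81) = 56.47 m.
Total head at well H: h = z + ψ = 633.20 + 56.47 = 689.67 m.
Δh = h(well A) − h(well H) = 685.72 − 689.67 = -3.95 m.
Vertical separation Δz = 658.71 − 633.20 = 25.51 m.
|i_v| = |Δh| / Δz = 3.95 / 25.51 = 0.155.
Head is higher in the deep piezometer, so vertical flow is upward (discharge condition).

|i_v| ≈ 0.155; vertical flow is upward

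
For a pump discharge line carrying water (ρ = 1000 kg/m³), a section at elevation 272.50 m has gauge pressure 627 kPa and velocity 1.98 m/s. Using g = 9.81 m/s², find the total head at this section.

h ≈ 336.61 m

Pressure head ψ = P/(ρg) = 627×1000 / (1000 × 9.81) = 63.91 m.
Velocity head = v²/(2g) = 1.98² / (2 × 9.81) = 0.200 m.
h = z + ψ + v²/(2g) = 272.50 + 63.91 + 0.200 = 336.61 m.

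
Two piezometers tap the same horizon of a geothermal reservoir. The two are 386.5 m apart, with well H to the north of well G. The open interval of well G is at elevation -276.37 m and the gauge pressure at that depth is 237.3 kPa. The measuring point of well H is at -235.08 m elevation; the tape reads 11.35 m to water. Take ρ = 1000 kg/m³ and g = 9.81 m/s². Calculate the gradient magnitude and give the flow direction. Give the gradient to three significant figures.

Pressure head at well G: ψ = P/(ρg) = 237.3×1000 / (1000 × 9.81) = 24.19 m.
Total head at well G: h = z + ψ = -276.37 + 24.19 = -252.18 m.
Total head at well H: h = -235.08 − 11.35 = -246.43 m.
Head difference: h(well G) − h(well H) = -252.18 − (-246.43) = -5.75 m.
Hydraulic gradient: i = |Δh| / L = 5.75 / 386.5 = 0.0149.
Flow is from higher to lower head: from well H toward well G, i.e. toward the south.

i ≈ 0.0149; groundwater flows toward the south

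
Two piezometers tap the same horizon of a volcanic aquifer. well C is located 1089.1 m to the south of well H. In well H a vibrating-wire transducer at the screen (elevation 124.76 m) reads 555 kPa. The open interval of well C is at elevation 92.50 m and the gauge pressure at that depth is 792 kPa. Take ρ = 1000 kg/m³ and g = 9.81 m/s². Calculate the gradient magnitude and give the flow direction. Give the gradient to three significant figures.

Pressure head at well H: ψ = P/(ρg) = 555×1000 / (1000 × 9.81) = 56.57 m.
Total head at well H: h = z + ψ = 124.76 + 56.57 = 181.33 m.
Pressure head at well C: ψ = P/(ρg) = 792×1000 / (1000 × 9.81) = 80.73 m.
Total head at well C: h = z + ψ = 92.50 + 80.73 = 173.23 m.
Head difference: h(well H) − h(well C) = 181.33 − 173.23 = 8.10 m.
Hydraulic gradient: i = |Δh| / L = 8.10 / 1089.1 = 0.00744.
Flow is from higher to lower head: from well H toward well C, i.e. toward the south.

i ≈ 0.00744; groundwater flows toward the south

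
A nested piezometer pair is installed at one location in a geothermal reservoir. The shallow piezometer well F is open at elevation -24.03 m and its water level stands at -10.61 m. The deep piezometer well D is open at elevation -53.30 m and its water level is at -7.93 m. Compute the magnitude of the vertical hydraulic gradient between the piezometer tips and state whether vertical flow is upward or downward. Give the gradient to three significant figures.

Total head at well F: h = -10.61 m (water level in the standpipe).
Total head at well D: h = -7.93 m.
Δh = h(well F) − h(well D) = -10.61 − (-7.93) = -2.68 m.
Vertical separation Δz = -24.03 − (-53.30) = 29.27 m.
|i_v| = |Δh| / Δz = 2.68 / 29.27 = 0.0916.
Head is higher in the deep piezometer, so vertical flow is upward (discharge condition).

|i_v| ≈ 0.0916; vertical flow is upward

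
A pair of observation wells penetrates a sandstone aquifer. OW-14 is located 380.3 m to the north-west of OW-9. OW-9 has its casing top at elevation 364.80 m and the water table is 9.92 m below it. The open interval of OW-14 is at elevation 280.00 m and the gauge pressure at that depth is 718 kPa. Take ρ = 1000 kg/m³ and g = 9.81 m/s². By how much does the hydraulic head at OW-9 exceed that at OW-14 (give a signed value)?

Total head at OW-9: h = 364.80 − 9.92 = 354.88 m.
Pressure head at OW-14: ψ = P/(ρg) = 718×1000 / (1000 × 9.81) = 73.19 m.
Total head at OW-14: h = z + ψ = 280.00 + 73.19 = 353.19 m.
Head difference: h(OW-9) − h(OW-14) = 354.88 − 353.19 = 1.69 m.

Δh ≈ 1.69 m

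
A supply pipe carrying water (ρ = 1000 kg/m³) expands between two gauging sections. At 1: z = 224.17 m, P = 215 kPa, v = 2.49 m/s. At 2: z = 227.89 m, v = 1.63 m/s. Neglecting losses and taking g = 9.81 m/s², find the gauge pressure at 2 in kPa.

P₂ ≈ 180 kPa

Pressure head at 1: ψ₁ = P₁/(ρg) = 215×1000 / (1000 × 9.81) = 21.92 m.
Velocity heads: v₁²/2g = 2.49²/19.62 = 0.316 m; v₂²/2g = 1.63²/19.62 = 0.135 m.
Total head H = z₁ + ψ₁ + v₁²/2g = 224.17 + 21.92 + 0.316 = 246.41 m.
ψ₂ = H − z₂ − v₂²/2g = 246.41 − 227.89 − 0.135 = 18.39 m.
P₂ = ρgψ₂ = 1000 × 9.81 × 18.39 ≈ 180 kPa.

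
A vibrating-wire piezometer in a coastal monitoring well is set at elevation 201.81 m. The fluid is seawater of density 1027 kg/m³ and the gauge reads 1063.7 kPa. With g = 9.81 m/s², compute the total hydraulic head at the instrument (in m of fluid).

ψ = P/(ρg) = 1063.7×1000 / (1027 × 9.81) = 105.58 m.
h = z + ψ = 201.81 + 105.58 = 307.39 m.

h ≈ 307.39 m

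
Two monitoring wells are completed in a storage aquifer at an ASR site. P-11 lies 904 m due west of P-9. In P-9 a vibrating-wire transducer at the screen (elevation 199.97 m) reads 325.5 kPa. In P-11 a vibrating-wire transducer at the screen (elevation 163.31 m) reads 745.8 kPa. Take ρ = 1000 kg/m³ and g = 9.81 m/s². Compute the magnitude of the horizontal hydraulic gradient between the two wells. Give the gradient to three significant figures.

Pressure head at P-9: ψ = P/(ρg) = 325.5×1000 / (1000 × 9.81) = 33.18 m.
Total head at P-9: h = z + ψ = 199.97 + 33.18 = 233.15 m.
Pressure head at P-11: ψ = P/(ρg) = 745.8×1000 / (1000 × 9.81) = 76.02 m.
Total head at P-11: h = z + ψ = 163.31 + 76.02 = 239.33 m.
Head difference: h(P-9) − h(P-11) = 233.15 − 239.33 = -6.18 m.
Hydraulic gradient: i = |Δh| / L = 6.18 / 904 = 0.00684.

i ≈ 0.00684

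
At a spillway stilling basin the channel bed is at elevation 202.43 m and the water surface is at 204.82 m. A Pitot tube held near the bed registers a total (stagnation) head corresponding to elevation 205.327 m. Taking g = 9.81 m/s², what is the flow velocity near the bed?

v ≈ 3.15 m/s

Near the bed, under hydrostatic conditions, the piezometric head (z + ψ) equals the free-surface elevation, 204.82 m.
Velocity head = total − piezometric = 205.327 − 204.82 = 0.507 m.
v = √(2g·h_v) = √(2 × 9.81 × 0.507) = 3.15 m/s.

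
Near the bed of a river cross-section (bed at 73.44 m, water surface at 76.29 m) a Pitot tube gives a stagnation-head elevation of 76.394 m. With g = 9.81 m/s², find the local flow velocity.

Near the bed, under hydrostatic conditions, the piezometric head (z + ψ) equals the free-surface elevation, 76.29 m.
Velocity head = total − piezometric = 76.394 − 76.29 = 0.104 m.
v = √(2g·h_v) = √(2 × 9.81 × 0.104) = 1.43 m/s.

v ≈ 1.43 m/s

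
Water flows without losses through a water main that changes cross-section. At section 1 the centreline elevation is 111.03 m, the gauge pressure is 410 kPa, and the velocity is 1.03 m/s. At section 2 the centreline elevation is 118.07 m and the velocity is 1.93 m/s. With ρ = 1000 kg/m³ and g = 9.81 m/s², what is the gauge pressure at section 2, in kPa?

Pressure head at 1: ψ₁ = P₁/(ρg) = 410×1000 / (1000 × 9.81) = 41.79 m.
Velocity heads: v₁²/2g = 1.03²/19.62 = 0.054 m; v₂²/2g = 1.93²/19.62 = 0.190 m.
Total head H = z₁ + ψ₁ + v₁²/2g = 111.03 + 41.79 + 0.054 = 152.87 m.
ψ₂ = H − z₂ − v₂²/2g = 152.87 − 118.07 − 0.190 = 34.61 m.
P₂ = ρgψ₂ = 1000 × 9.81 × 34.61 ≈ 340 kPa.

P₂ ≈ 340 kPa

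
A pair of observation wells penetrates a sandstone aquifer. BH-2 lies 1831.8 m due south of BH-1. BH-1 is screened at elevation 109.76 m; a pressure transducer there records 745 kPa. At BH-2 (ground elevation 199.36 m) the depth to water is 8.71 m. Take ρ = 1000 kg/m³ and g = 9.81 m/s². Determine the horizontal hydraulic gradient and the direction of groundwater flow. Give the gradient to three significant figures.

Pressure head at BH-1: ψ = P/(ρg) = 745×1000 / (1000 × 9.81) = 75.94 m.
Total head at BH-1: h = z + ψ = 109.76 + 75.94 = 185.70 m.
Total head at BH-2: h = 199.36 − 8.71 = 190.65 m.
Head difference: h(BH-1) − h(BH-2) = 185.70 − 190.65 = -4.95 m.
Hydraulic gradient: i = |Δh| / L = 4.95 / 1831.8 = 0.00270.
Flow is from higher to lower head: from BH-2 toward BH-1, i.e. toward the north.

i ≈ 0.00270; groundwater flows toward the north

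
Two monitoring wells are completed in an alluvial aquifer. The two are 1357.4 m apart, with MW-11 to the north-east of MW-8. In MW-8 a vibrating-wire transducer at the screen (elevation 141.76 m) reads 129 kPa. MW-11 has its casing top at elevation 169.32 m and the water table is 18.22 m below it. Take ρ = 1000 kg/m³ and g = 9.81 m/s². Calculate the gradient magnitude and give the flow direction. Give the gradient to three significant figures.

Pressure head at MW-8: ψ = P/(ρg) = 129×1000 / (1000 × 9.81) = 13.15 m.
Total head at MW-8: h = z + ψ = 141.76 + 13.15 = 154.91 m.
Total head at MW-11: h = 169.32 − 18.22 = 151.10 m.
Head difference: h(MW-8) − h(MW-11) = 154.91 − 151.10 = 3.81 m.
Hydraulic gradient: i = |Δh| / L = 3.81 / 1357.4 = 0.00281.
Flow is from higher to lower head: from MW-8 toward MW-11, i.e. toward the north-east.

i ≈ 0.00281; groundwater flows toward the north-east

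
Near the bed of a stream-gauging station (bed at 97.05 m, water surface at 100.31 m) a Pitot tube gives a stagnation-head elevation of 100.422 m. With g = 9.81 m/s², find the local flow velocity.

v ≈ 1.48 m/s

Near the bed, under hydrostatic conditions, the piezometric head (z + ψ) equals the free-surface elevation, 100.31 m.
Velocity head = total − piezometric = 100.422 − 100.31 = 0.112 m.
v = √(2g·h_v) = √(2 × 9.81 × 0.112) = 1.48 m/s.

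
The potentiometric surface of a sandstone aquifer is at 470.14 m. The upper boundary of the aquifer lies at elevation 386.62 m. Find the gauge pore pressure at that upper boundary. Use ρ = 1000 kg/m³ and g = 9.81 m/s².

Pressure head at the aquifer top: ψ = h − z = 470.14 − 386.62 = 83.52 m.
P = ρgψ = 1000 × 9.81 × 83.52 = 819331 Pa ≈ 819 kPa.

P ≈ 819 kPa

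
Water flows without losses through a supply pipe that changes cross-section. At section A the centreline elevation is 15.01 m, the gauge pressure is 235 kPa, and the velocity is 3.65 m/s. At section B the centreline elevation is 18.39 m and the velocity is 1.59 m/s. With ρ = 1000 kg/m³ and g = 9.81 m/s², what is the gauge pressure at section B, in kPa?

P₂ ≈ 207 kPa

Pressure head at A: ψ₁ = P₁/(ρg) = 235×1000 / (1000 × 9.81) = 23.96 m.
Velocity heads: v₁²/2g = 3.65²/19.62 = 0.679 m; v₂²/2g = 1.59²/19.62 = 0.129 m.
Total head H = z₁ + ψ₁ + v₁²/2g = 15.01 + 23.96 + 0.679 = 39.65 m.
ψ₂ = H − z₂ − v₂²/2g = 39.65 − 18.39 − 0.129 = 21.13 m.
P₂ = ρgψ₂ = 1000 × 9.81 × 21.13 ≈ 207 kPa.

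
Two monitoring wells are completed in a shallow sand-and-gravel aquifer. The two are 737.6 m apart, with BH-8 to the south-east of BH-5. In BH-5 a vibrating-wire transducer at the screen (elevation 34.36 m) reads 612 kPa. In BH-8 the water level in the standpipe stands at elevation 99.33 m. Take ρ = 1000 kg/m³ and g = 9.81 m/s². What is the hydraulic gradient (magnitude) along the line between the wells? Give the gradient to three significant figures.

Pressure head at BH-5: ψ = P/(ρg) = 612×1000 / (1000 × 9.81) = 62.39 m.
Total head at BH-5: h = z + ψ = 34.36 + 62.39 = 96.75 m.
Total head at BH-8: h = 99.33 m (water level in the piezometer is the total head).
Head difference: h(BH-5) − h(BH-8) = 96.75 − 99.33 = -2.58 m.
Hydraulic gradient: i = |Δh| / L = 2.58 / 737.6 = 0.00350.

i ≈ 0.00350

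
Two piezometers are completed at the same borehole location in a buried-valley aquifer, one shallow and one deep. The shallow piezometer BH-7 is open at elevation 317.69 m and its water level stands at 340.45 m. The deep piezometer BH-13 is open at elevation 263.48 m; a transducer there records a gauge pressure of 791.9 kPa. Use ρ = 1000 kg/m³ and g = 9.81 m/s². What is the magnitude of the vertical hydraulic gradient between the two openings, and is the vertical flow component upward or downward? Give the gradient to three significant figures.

|i_v| ≈ 0.0692; vertical flow is upward

Total head at BH-7: h = 340.45 m (water level in the standpipe).
Pressure head at BH-13: ψ = P/(ρg) = 791.9×1000 / (1000 × 9.81) = 80.72 m.
Total head at BH-13: h = z + ψ = 263.48 + 80.72 = 344.20 m.
Δh = h(BH-7) − h(BH-13) = 340.45 − 344.20 = -3.75 m.
Vertical separation Δz = 317.69 − 263.48 = 54.21 m.
|i_v| = |Δh| / Δz = 3.75 / 54.21 = 0.0692.
Head is higher in the deep piezometer, so vertical flow is upward (discharge condition).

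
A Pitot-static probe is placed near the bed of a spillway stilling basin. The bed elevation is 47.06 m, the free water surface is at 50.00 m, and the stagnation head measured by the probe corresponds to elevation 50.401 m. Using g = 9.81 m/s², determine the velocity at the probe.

v ≈ 2.80 m/s

Near the bed, under hydrostatic conditions, the piezometric head (z + ψ) equals the free-surface elevation, 50.00 m.
Velocity head = total − piezometric = 50.401 − 50.00 = 0.401 m.
v = √(2g·h_v) = √(2 × 9.81 × 0.401) = 2.80 m/s.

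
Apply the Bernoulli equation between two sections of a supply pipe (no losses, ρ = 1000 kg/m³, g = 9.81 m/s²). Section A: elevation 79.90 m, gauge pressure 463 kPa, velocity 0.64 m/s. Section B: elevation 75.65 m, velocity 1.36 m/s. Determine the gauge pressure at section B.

P₂ ≈ 504 kPa

Pressure head at A: ψ₁ = P₁/(ρg) = 463×1000 / (1000 × 9.81) = 47.20 m.
Velocity heads: v₁²/2g = 0.64²/19.62 = 0.021 m; v₂²/2g = 1.36²/19.62 = 0.094 m.
Total head H = z₁ + ψ₁ + v₁²/2g = 79.90 + 47.20 + 0.021 = 127.12 m.
ψ₂ = H − z₂ − v₂²/2g = 127.12 − 75.65 − 0.094 = 51.38 m.
P₂ = ρgψ₂ = 1000 × 9.81 × 51.38 ≈ 504 kPa.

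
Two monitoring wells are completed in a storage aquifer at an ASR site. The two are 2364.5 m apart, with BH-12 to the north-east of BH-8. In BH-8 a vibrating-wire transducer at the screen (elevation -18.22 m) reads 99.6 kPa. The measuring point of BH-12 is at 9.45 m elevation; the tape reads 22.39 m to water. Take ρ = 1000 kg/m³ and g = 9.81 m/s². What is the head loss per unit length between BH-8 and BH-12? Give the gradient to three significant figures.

Pressure head at BH-8: ψ = P/(ρg) = 99.6×1000 / (1000 × 9.81) = 10.15 m.
Total head at BH-8: h = z + ψ = -18.22 + 10.15 = -8.07 m.
Total head at BH-12: h = 9.45 − 22.39 = -12.94 m.
Head difference: h(BH-8) − h(BH-12) = -8.07 − (-12.94) = 4.87 m.
Hydraulic gradient: i = |Δh| / L = 4.87 / 2364.5 = 0.00206.

i ≈ 0.00206 m/m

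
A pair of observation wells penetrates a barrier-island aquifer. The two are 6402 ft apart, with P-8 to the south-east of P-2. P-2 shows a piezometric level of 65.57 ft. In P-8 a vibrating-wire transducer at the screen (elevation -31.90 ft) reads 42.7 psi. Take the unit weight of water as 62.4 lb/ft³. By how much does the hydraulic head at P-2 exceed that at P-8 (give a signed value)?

Total head at P-2: h = 65.57 ft (water level in the piezometer is the total head).
Pressure head at P-8: ψ = 144·P/γ = 144 × 42.7 / 62.4 = 98.54 ft.
Total head at P-8: h = z + ψ = -31.90 + 98.54 = 66.64 ft.
Head difference: h(P-2) − h(P-8) = 65.57 − 66.64 = -1.07 ft.

Δh ≈ -1.07 ft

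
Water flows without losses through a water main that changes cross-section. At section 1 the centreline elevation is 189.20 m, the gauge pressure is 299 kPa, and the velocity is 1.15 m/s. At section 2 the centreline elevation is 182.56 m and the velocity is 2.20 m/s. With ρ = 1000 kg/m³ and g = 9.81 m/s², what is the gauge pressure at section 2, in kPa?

Pressure head at 1: ψ₁ = P₁/(ρg) = 299×1000 / (1000 × 9.81) = 30.48 m.
Velocity heads: v₁²/2g = 1.15²/19.62 = 0.067 m; v₂²/2g = 2.20²/19.62 = 0.247 m.
Total head H = z₁ + ψ₁ + v₁²/2g = 189.20 + 30.48 + 0.067 = 219.75 m.
ψ₂ = H − z₂ − v₂²/2g = 219.75 − 182.56 − 0.247 = 36.94 m.
P₂ = ρgψ₂ = 1000 × 9.81 × 36.94 ≈ 362 kPa.

P₂ ≈ 362 kPa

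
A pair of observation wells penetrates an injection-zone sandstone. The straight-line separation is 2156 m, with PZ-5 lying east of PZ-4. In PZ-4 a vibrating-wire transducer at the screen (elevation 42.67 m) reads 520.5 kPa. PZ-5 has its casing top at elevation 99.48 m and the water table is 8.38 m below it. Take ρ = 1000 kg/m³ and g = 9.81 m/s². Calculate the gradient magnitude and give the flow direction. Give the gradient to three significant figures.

Pressure head at PZ-4: ψ = P/(ρg) = 520.5×1000 / (1000 × 9.81) = 53.06 m.
Total head at PZ-4: h = z + ψ = 42.67 + 53.06 = 95.73 m.
Total head at PZ-5: h = 99.48 − 8.38 = 91.10 m.
Head difference: h(PZ-4) − h(PZ-5) = 95.73 − 91.10 = 4.63 m.
Hydraulic gradient: i = |Δh| / L = 4.63 / 2156 = 0.00215.
Flow is from higher to lower head: from PZ-4 toward PZ-5, i.e. toward the east.

i ≈ 0.00215; groundwater flows toward the east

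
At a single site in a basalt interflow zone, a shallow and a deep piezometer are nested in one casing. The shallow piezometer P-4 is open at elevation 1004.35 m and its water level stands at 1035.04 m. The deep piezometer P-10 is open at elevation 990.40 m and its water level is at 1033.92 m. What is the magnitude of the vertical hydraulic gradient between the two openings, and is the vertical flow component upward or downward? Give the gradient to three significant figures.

Total head at P-4: h = 1035.04 m (water level in the standpipe).
Total head at P-10: h = 1033.92 m.
Δh = h(P-4) − h(P-10) = 1035.04 − 1033.92 = 1.12 m.
Vertical separation Δz = 1004.35 − 990.40 = 13.95 m.
|i_v| = |Δh| / Δz = 1.12 / 13.95 = 0.0803.
Head is higher in the shallow piezometer, so vertical flow is downward (recharge condition).

|i_v| ≈ 0.0803; vertical flow is downward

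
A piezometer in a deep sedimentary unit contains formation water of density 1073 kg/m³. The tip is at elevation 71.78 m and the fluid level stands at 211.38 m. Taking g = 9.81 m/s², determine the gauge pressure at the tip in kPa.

P ≈ 1470 kPa

Pressure head ψ = h − z = 211.38 − 71.78 = 139.60 m.
P = ρgψ = 1073 × 9.81 × 139.60 = 1469448 Pa ≈ 1470 kPa.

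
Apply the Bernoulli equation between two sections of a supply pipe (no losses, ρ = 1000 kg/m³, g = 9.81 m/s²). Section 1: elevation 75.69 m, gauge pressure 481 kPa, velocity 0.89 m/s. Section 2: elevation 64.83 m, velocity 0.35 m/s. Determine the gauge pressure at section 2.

P₂ ≈ 588 kPa

Pressure head at 1: ψ₁ = P₁/(ρg) = 481×1000 / (1000 × 9.81) = 49.03 m.
Velocity heads: v₁²/2g = 0.89²/19.62 = 0.040 m; v₂²/2g = 0.35²/19.62 = 0.006 m.
Total head H = z₁ + ψ₁ + v₁²/2g = 75.69 + 49.03 + 0.040 = 124.76 m.
ψ₂ = H − z₂ − v₂²/2g = 124.76 − 64.83 − 0.006 = 59.92 m.
P₂ = ρgψ₂ = 1000 × 9.81 × 59.92 ≈ 588 kPa.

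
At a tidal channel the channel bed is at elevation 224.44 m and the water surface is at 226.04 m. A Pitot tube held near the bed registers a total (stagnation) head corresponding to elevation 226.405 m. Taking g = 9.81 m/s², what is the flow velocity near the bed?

v ≈ 2.68 m/s

Near the bed, under hydrostatic conditions, the piezometric head (z + ψ) equals the free-surface elevation, 226.04 m.
Velocity head = total − piezometric = 226.405 − 226.04 = 0.365 m.
v = √(2g·h_v) = √(2 × 9.81 × 0.365) = 2.68 m/s.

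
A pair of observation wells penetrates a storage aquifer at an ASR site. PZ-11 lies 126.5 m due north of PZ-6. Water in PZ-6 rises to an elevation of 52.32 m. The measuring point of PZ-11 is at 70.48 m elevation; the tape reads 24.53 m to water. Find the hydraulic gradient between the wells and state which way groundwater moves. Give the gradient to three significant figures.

Total head at PZ-6: h = 52.32 m (water level in the piezometer is the total head).
Total head at PZ-11: h = 70.48 − 24.53 = 45.95 m.
Head difference: h(PZ-6) − h(PZ-11) = 52.32 − 45.95 = 6.37 m.
Hydraulic gradient: i = |Δh| / L = 6.37 / 126.5 = 0.0504.
Flow is from higher to lower head: from PZ-6 toward PZ-11, i.e. toward the north.

i ≈ 0.0504; groundwater flows toward the north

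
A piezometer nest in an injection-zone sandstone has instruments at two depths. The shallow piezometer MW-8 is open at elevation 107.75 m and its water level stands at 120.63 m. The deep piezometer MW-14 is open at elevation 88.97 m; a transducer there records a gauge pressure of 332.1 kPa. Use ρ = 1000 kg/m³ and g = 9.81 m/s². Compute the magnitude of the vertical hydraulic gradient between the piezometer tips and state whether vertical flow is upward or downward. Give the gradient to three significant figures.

Total head at MW-8: h = 120.63 m (water level in the standpipe).
Pressure head at MW-14: ψ = P/(ρg) = 332.1×1000 / (1000 × 9.81) = 33.85 m.
Total head at MW-14: h = z + ψ = 88.97 + 33.85 = 122.82 m.
Δh = h(MW-8) − h(MW-14) = 120.63 − 122.82 = -2.19 m.
Vertical separation Δz = 107.75 − 88.97 = 18.78 m.
|i_v| = |Δh| / Δz = 2.19 / 18.78 = 0.117.
Head is higher in the deep piezometer, so vertical flow is upward (discharge condition).

|i_v| ≈ 0.117; vertical flow is upward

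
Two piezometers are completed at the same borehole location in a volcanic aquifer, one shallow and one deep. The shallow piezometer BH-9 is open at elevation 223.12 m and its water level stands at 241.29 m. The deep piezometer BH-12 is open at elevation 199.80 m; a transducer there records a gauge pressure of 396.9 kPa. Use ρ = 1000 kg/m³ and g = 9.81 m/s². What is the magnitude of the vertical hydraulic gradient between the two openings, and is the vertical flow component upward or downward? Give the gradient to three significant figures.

|i_v| ≈ 0.0442; vertical flow is downward

Total head at BH-9: h = 241.29 m (water level in the standpipe).
Pressure head at BH-12: ψ = P/(ρg) = 396.9×1000 / (1000 × 9.81) = 40.46 m.
Total head at BH-12: h = z + ψ = 199.80 + 40.46 = 240.26 m.
Δh = h(BH-9) − h(BH-12) = 241.29 − 240.26 = 1.03 m.
Vertical separation Δz = 223.12 − 199.80 = 23.32 m.
|i_v| = |Δh| / Δz = 1.03 / 23.32 = 0.0442.
Head is higher in the shallow piezometer, so vertical flow is downward (recharge condition).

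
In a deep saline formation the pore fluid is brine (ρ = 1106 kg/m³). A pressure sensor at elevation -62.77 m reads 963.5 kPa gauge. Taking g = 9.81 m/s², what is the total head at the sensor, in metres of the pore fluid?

ψ = P/(ρg) = 963.5×1000 / (1106 × 9.81) = 88.80 m.
h = z + ψ = -62.77 + 88.80 = 26.03 m.

h ≈ 26.03 m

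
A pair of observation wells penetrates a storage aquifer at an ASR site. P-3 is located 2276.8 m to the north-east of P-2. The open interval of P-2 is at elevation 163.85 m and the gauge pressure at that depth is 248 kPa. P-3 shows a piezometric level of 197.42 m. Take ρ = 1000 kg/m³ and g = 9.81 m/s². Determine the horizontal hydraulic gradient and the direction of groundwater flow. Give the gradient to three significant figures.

Pressure head at P-2: ψ = P/(ρg) = 248×1000 / (1000 × 9.81) = 25.28 m.
Total head at P-2: h = z + ψ = 163.85 + 25.28 = 189.13 m.
Total head at P-3: h = 197.42 m (water level in the piezometer is the total head).
Head difference: h(P-2) − h(P-3) = 189.13 − 197.42 = -8.29 m.
Hydraulic gradient: i = |Δh| / L = 8.29 / 2276.8 = 0.00364.
Flow is from higher to lower head: from P-3 toward P-2, i.e. toward the south-west.

i ≈ 0.00364; groundwater flows toward the south-west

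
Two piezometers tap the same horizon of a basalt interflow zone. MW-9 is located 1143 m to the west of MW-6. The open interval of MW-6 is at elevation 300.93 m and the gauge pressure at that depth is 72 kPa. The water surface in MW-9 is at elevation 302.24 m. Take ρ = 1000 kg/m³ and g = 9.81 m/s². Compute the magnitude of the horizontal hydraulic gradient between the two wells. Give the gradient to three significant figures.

Pressure head at MW-6: ψ = P/(ρg) = 72×1000 / (1000 × 9.81) = 7.34 m.
Total head at MW-6: h = z + ψ = 300.93 + 7.34 = 308.27 m.
Total head at MW-9: h = 302.24 m (water level in the piezometer is the total head).
Head difference: h(MW-6) − h(MW-9) = 308.27 − 302.24 = 6.03 m.
Hydraulic gradient: i = |Δh| / L = 6.03 / 1143 = 0.00528.

i ≈ 0.00528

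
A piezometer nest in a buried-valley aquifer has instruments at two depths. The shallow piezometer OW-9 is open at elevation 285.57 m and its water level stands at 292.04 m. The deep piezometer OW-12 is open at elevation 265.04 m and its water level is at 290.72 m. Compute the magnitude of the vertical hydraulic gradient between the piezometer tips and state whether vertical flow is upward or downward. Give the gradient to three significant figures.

Total head at OW-9: h = 292.04 m (water level in the standpipe).
Total head at OW-12: h = 290.72 m.
Δh = h(OW-9) − h(OW-12) = 292.04 − 290.72 = 1.32 m.
Vertical separation Δz = 285.57 − 265.04 = 20.53 m.
|i_v| = |Δh| / Δz = 1.32 / 20.53 = 0.0643.
Head is higher in the shallow piezometer, so vertical flow is downward (recharge condition).

|i_v| ≈ 0.0643; vertical flow is downward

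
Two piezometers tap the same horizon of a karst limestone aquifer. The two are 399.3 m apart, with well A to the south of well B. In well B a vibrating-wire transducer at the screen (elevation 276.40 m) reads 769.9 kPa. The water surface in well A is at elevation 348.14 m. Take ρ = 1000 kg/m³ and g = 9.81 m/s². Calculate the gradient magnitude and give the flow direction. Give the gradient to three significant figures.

Pressure head at well B: ψ = P/(ρg) = 769.9×1000 / (1000 × 9.81) = 78.48 m.
Total head at well B: h = z + ψ = 276.40 + 78.48 = 354.88 m.
Total head at well A: h = 348.14 m (water level in the piezometer is the total head).
Head difference: h(well B) − h(well A) = 354.88 − 348.14 = 6.74 m.
Hydraulic gradient: i = |Δh| / L = 6.74 / 399.3 = 0.0169.
Flow is from higher to lower head: from well B toward well A, i.e. toward the south.

i ≈ 0.0169; groundwater flows toward the south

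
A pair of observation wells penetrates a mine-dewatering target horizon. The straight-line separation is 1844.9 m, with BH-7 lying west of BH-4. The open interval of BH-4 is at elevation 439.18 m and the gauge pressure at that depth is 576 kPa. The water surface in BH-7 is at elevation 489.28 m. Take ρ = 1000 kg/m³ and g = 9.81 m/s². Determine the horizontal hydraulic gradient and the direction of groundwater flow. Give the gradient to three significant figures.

Pressure head at BH-4: ψ = P/(ρg) = 576×1000 / (1000 × 9.81) = 58.72 m.
Total head at BH-4: h = z + ψ = 439.18 + 58.72 = 497.90 m.
Total head at BH-7: h = 489.28 m (water level in the piezometer is the total head).
Head difference: h(BH-4) − h(BH-7) = 497.90 − 489.28 = 8.62 m.
Hydraulic gradient: i = |Δh| / L = 8.62 / 1844.9 = 0.00467.
Flow is from higher to lower head: from BH-4 toward BH-7, i.e. toward the west.

i ≈ 0.00467; groundwater flows toward the west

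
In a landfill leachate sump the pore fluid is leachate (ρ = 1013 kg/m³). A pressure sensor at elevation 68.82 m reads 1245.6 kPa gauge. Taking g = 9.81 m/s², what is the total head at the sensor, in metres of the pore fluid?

h ≈ 194.16 m

ψ = P/(ρg) = 1245.6×1000 / (1013 × 9.81) = 125.34 m.
h = z + ψ = 68.82 + 125.34 = 194.16 m.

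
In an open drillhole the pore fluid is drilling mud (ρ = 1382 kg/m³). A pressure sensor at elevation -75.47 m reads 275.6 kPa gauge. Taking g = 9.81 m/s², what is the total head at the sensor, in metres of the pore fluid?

h ≈ -55.14 m

ψ = P/(ρg) = 275.6×1000 / (1382 × 9.81) = 20.33 m.
h = z + ψ = -75.47 + 20.33 = -55.14 m.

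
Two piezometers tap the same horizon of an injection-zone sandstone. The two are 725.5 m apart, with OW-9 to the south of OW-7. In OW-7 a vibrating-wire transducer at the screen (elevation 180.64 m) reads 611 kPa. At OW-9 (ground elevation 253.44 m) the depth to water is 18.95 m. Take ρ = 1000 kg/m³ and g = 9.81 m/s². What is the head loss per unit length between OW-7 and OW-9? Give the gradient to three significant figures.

i ≈ 0.0116 m/m

Pressure head at OW-7: ψ = P/(ρg) = 611×1000 / (1000 × 9.81) = 62.28 m.
Total head at OW-7: h = z + ψ = 180.64 + 62.28 = 242.92 m.
Total head at OW-9: h = 253.44 − 18.95 = 234.49 m.
Head difference: h(OW-7) − h(OW-9) = 242.92 − 234.49 = 8.43 m.
Hydraulic gradient: i = |Δh| / L = 8.43 / 725.5 = 0.0116.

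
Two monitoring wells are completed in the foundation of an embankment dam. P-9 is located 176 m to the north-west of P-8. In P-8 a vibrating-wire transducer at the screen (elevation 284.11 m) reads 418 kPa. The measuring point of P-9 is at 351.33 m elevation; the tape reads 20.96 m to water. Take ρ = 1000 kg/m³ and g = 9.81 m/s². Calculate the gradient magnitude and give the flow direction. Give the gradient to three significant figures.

i ≈ 0.0207; groundwater flows toward the south-east

Pressure head at P-8: ψ = P/(ρg) = 418×1000 / (1000 × 9.81) = 42.61 m.
Total head at P-8: h = z + ψ = 284.11 + 42.61 = 326.72 m.
Total head at P-9: h = 351.33 − 20.96 = 330.37 m.
Head difference: h(P-8) − h(P-9) = 326.72 − 330.37 = -3.65 m.
Hydraulic gradient: i = |Δh| / L = 3.65 / 176 = 0.0207.
Flow is from higher to lower head: from P-9 toward P-8, i.e. toward the south-east.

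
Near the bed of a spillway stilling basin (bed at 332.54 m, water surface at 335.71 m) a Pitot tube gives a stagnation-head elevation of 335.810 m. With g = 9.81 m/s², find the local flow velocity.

v ≈ 1.40 m/s

Near the bed, under hydrostatic conditions, the piezometric head (z + ψ) equals the free-surface elevation, 335.71 m.
Velocity head = total − piezometric = 335.810 − 335.71 = 0.100 m.
v = √(2g·h_v) = √(2 × 9.81 × 0.100) = 1.40 m/s.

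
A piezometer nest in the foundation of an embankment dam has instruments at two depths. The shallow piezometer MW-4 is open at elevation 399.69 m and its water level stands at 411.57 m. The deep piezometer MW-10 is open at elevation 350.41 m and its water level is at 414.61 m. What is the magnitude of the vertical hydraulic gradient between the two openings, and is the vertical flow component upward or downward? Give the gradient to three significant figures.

|i_v| ≈ 0.0617; vertical flow is upward

Total head at MW-4: h = 411.57 m (water level in the standpipe).
Total head at MW-10: h = 414.61 m.
Δh = h(MW-4) − h(MW-10) = 411.57 − 414.61 = -3.04 m.
Vertical separation Δz = 399.69 − 350.41 = 49.28 m.
|i_v| = |Δh| / Δz = 3.04 / 49.28 = 0.0617.
Head is higher in the deep piezometer, so vertical flow is upward (discharge condition).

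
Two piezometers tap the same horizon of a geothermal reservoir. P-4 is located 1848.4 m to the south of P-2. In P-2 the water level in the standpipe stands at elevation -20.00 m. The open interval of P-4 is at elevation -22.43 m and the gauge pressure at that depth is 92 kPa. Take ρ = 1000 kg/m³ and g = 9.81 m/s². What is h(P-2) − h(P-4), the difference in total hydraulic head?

Δh ≈ -6.95 m

Total head at P-2: h = -20.00 m (water level in the piezometer is the total head).
Pressure head at P-4: ψ = P/(ρg) = 92×1000 / (1000 × 9.81) = 9.38 m.
Total head at P-4: h = z + ψ = -22.43 + 9.38 = -13.05 m.
Head difference: h(P-2) − h(P-4) = -20.00 − (-13.05) = -6.95 m.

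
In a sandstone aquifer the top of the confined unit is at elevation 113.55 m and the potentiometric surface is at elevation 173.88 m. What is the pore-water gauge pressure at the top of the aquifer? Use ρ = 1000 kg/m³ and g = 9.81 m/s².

Pressure head at the aquifer top: ψ = h − z = 173.88 − 113.55 = 60.33 m.
P = ρgψ = 1000 × 9.81 × 60.33 = 591837 Pa ≈ 592 kPa.

P ≈ 592 kPa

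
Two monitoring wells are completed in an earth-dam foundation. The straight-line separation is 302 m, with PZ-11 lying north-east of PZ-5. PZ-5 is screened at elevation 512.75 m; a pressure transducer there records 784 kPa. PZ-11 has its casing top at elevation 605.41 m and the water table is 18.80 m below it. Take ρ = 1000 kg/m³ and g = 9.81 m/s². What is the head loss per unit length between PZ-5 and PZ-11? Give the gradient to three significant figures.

Pressure head at PZ-5: ψ = P/(ρg) = 784×1000 / (1000 × 9.81) = 79.92 m.
Total head at PZ-5: h = z + ψ = 512.75 + 79.92 = 592.67 m.
Total head at PZ-11: h = 605.41 − 18.80 = 586.61 m.
Head difference: h(PZ-5) − h(PZ-11) = 592.67 − 586.61 = 6.06 m.
Hydraulic gradient: i = |Δh| / L = 6.06 / 302 = 0.0201.

i ≈ 0.0201 m/m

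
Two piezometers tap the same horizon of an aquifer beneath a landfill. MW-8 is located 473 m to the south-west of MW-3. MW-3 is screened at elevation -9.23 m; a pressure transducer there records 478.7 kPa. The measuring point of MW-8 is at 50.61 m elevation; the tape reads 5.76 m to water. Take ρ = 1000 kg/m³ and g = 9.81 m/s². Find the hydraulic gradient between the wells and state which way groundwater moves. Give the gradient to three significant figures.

Pressure head at MW-3: ψ = P/(ρg) = 478.7×1000 / (1000 × 9.81) = 48.80 m.
Total head at MW-3: h = z + ψ = -9.23 + 48.80 = 39.57 m.
Total head at MW-8: h = 50.61 − 5.76 = 44.85 m.
Head difference: h(MW-3) − h(MW-8) = 39.57 − 44.85 = -5.28 m.
Hydraulic gradient: i = |Δh| / L = 5.28 / 473 = 0.0112.
Flow is from higher to lower head: from MW-8 toward MW-3, i.e. toward the north-east.

i ≈ 0.0112; groundwater flows toward the north-east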